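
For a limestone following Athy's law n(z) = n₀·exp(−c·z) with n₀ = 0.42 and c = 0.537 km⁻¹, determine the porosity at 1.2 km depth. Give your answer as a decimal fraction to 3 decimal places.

n = n₀·exp(−c·z) = 0.42 × exp(−0.537 × 1.2) = 0.42 × exp(−0.6444)
  = 0.42 × 0.5250 = 0.2205

0.220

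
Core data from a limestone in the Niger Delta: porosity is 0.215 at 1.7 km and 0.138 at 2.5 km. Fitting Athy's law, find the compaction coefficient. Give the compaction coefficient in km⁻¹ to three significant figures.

Athy: n(d) = n₀ e^(−cd) ⇒ n₁/n₂ = e^{c(d₂−d₁)} ⇒ c = ln(n₁/n₂)/(d₂−d₁)
c = ln(0.215/0.138) / (2.5 − 1.7) = ln(1.558) / 0.8 = 0.4434 / 0.8 = 0.5542 km⁻¹

0.554 km⁻¹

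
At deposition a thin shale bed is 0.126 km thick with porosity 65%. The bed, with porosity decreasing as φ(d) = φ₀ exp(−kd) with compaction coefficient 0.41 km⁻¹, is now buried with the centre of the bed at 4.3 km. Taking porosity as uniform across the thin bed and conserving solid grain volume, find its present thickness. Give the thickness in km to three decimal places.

0.050 km

Porosity at 4.3 km: φ = 0.65·exp(−0.41×4.3) = 0.1115
Solid-volume conservation: h(1−φ) = h₀(1−φ₀) ⇒ h = h₀·(1−φ₀)/(1−φ)
h = 0.126 × (1 − 0.65)/(1 − 0.1115) = 0.126 × 0.3939 = 0.0496 km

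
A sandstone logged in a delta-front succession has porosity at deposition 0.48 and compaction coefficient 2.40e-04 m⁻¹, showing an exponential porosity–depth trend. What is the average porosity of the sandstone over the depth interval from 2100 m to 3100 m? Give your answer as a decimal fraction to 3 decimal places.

0.258

Working in km (1 km = 1000 m; k in km⁻¹ = k in m⁻¹ × 1000):
⟨φ⟩ = (1/(d₂−d₁)) ∫ φ₀ e^(−kd) dd = φ₀·(e^(−k·d₁) − e^(−k·d₂)) / (k·(d₂−d₁))
e^(−0.24×2.1) = 0.6041; e^(−0.24×3.1) = 0.4752
⟨φ⟩ = 0.48 × (0.6041 − 0.4752) / (0.24 × 1) = 0.48 × 0.5371 = 0.2578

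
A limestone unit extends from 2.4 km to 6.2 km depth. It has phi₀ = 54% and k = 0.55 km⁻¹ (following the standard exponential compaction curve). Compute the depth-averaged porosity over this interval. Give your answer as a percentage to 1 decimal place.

⟨phi⟩ = (1/(d₂−d₁)) ∫ phi₀ e^(−kd) dd = phi₀·(e^(−k·d₁) − e^(−k·d₂)) / (k·(d₂−d₁))
e^(−0.55×2.4) = 0.2671; e^(−0.55×6.2) = 0.0330
⟨phi⟩ = 0.54 × (0.2671 − 0.0330) / (0.55 × 3.8) = 0.54 × 0.1120 = 0.0605

6.0%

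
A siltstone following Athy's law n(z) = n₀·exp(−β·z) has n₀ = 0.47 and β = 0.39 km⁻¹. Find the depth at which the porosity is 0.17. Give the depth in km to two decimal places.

Invert Athy's law: z = ln(n₀/n) / β
z = ln(0.47/0.17) / 0.39 = ln(2.765) / 0.39 = 1.0169 / 0.39 = 2.608 km

2.61 km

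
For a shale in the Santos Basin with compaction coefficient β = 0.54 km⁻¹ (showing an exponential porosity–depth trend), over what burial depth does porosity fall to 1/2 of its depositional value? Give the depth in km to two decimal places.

φ/φ₀ = 1/2 ⇒ exp(−β·Z) = 1/2 ⇒ Z = ln(2) / β
Z = 0.6931 / 0.54 = 1.284 km

1.28 km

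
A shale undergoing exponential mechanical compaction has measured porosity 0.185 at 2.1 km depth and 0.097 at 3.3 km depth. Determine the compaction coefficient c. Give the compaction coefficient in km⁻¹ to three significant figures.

Athy: n(d) = n₀ e^(−cd) ⇒ n₁/n₂ = e^{c(d₂−d₁)} ⇒ c = ln(n₁/n₂)/(d₂−d₁)
c = ln(0.185/0.097) / (3.3 − 2.1) = ln(1.907) / 1.2 = 0.6456 / 1.2 = 0.538 km⁻¹

0.538 km⁻¹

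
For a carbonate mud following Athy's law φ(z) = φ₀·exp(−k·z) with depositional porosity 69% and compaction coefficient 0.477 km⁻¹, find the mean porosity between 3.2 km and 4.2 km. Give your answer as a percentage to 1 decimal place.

11.9%

⟨φ⟩ = (1/(z₂−z₁)) ∫ φ₀ e^(−kz) dz = φ₀·(e^(−k·z₁) − e^(−k·z₂)) / (k·(z₂−z₁))
e^(−0.477×3.2) = 0.2173; e^(−0.477×4.2) = 0.1349
⟨φ⟩ = 0.69 × (0.2173 − 0.1349) / (0.477 × 1) = 0.69 × 0.1728 = 0.1193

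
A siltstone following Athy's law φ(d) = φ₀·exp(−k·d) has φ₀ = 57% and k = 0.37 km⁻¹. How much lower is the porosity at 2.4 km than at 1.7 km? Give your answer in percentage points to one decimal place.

φ(1.7) = 0.57·e^(−0.37×1.7) = 0.3039
φ(2.4) = 0.57·e^(−0.37×2.4) = 0.2345
Δφ = 0.3039 − 0.2345 = 0.0693

6.9 percentage points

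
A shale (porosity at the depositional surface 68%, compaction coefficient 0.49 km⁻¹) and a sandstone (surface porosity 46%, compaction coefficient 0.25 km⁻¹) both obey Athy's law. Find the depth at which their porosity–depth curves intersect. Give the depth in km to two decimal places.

1.63 km

Set n₀ₐ e^(−cₐd) = n₀ᵦ e^(−cᵦd) ⇒ ln(n₀ₐ/n₀ᵦ) = (cₐ − cᵦ)·d
d = ln(0.68/0.46) / (0.49 − 0.25) = 0.3909 / 0.24 = 1.629 km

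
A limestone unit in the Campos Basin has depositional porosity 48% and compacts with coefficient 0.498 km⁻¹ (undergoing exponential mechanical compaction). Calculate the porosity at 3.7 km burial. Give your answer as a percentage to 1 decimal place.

phi = phi₀·exp(−k·z) = 0.48 × exp(−0.498 × 3.7) = 0.48 × exp(−1.843)
  = 0.48 × 0.1584 = 0.0760

7.6%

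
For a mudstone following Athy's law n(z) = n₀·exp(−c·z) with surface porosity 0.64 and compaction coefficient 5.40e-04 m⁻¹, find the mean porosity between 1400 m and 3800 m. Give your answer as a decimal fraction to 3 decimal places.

Working in km (1 km = 1000 m; c in km⁻¹ = c in m⁻¹ × 1000):
⟨n⟩ = (1/(z₂−z₁)) ∫ n₀ e^(−cz) dz = n₀·(e^(−c·z₁) − e^(−c·z₂)) / (c·(z₂−z₁))
e^(−0.54×1.4) = 0.4695; e^(−0.54×3.8) = 0.1285
⟨n⟩ = 0.64 × (0.4695 − 0.1285) / (0.54 × 2.4) = 0.64 × 0.2632 = 0.1684

0.168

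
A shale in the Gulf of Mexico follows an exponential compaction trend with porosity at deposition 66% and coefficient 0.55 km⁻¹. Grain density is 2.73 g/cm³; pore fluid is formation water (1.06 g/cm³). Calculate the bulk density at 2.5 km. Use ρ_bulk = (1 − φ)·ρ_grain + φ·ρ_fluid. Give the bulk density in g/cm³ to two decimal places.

Porosity at depth: phi = 0.66·exp(−0.55×2.5) = 0.66×0.2528 = 0.1669
Bulk density: ρ_b = (1−phi)ρ_g + phi·ρ_f = 0.8331×2.73 + 0.1669×1.06
       = 2.274 + 0.177 = 2.451 g/cm³

2.45 g/cm³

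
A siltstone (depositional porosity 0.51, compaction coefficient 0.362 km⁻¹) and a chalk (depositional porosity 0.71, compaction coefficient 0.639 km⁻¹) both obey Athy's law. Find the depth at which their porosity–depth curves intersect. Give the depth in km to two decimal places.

1.19 km

Set phi₀ₐ e^(−βₐz) = phi₀ᵦ e^(−βᵦz) ⇒ ln(phi₀ₐ/phi₀ᵦ) = (βₐ − βᵦ)·z
z = ln(0.51/0.71) / (0.362 − 0.639) = -0.3309 / -0.277 = 1.194 km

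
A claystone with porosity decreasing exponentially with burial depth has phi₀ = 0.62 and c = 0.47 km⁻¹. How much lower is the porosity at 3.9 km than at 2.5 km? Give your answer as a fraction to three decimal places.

phi(2.5) = 0.62·e^(−0.47×2.5) = 0.1915
phi(3.9) = 0.62·e^(−0.47×3.9) = 0.0992
Δphi = 0.1915 − 0.0992 = 0.0923

0.092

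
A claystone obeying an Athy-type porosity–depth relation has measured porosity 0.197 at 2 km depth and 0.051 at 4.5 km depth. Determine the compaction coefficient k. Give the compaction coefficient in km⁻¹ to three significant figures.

Athy: n(d) = n₀ e^(−kd) ⇒ n₁/n₂ = e^{k(d₂−d₁)} ⇒ k = ln(n₁/n₂)/(d₂−d₁)
k = ln(0.197/0.051) / (4.5 − 2) = ln(3.863) / 2.5 = 1.3514 / 2.5 = 0.5406 km⁻¹

0.541 km⁻¹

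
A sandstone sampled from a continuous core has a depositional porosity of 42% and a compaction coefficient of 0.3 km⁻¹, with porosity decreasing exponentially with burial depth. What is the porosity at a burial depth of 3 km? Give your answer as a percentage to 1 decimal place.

17.1%

n = n₀·exp(−β·d) = 0.42 × exp(−0.3 × 3) = 0.42 × exp(−0.9)
  = 0.42 × 0.4066 = 0.1708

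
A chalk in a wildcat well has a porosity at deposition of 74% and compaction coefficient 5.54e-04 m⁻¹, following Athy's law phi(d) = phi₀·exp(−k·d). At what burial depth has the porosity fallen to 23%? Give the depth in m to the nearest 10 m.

Working in km (1 km = 1000 m; k in km⁻¹ = k in m⁻¹ × 1000):
Invert Athy's law: d = ln(phi₀/phi) / k
d = ln(0.74/0.23) / 0.554 = ln(3.217) / 0.554 = 1.1686 / 0.554 = 2.109 km

2110 m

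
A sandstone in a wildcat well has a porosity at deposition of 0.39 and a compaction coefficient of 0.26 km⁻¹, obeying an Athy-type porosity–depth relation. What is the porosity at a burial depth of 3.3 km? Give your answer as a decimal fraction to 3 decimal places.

φ = φ₀·exp(−c·z) = 0.39 × exp(−0.26 × 3.3) = 0.39 × exp(−0.858)
  = 0.39 × 0.4240 = 0.1654

0.165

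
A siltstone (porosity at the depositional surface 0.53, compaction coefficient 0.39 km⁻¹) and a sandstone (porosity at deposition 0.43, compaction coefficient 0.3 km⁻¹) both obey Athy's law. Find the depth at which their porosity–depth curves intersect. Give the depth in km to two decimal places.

Set phi₀ₐ e^(−kₐd) = phi₀ᵦ e^(−kᵦd) ⇒ ln(phi₀ₐ/phi₀ᵦ) = (kₐ − kᵦ)·d
d = ln(0.53/0.43) / (0.39 − 0.3) = 0.2091 / 0.09 = 2.323 km

2.32 km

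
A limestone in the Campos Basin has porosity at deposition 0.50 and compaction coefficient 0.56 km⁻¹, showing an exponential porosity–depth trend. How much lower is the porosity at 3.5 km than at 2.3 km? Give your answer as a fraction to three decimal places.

0.067

n(2.3) = 0.5·e^(−0.56×2.3) = 0.1379
n(3.5) = 0.5·e^(−0.56×3.5) = 0.0704
Δn = 0.1379 − 0.0704 = 0.0675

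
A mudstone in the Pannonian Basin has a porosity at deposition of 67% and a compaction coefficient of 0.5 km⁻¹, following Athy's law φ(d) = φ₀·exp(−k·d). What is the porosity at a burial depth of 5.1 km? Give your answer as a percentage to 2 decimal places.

5.23%

φ = φ₀·exp(−k·d) = 0.67 × exp(−0.5 × 5.1) = 0.67 × exp(−2.55)
  = 0.67 × 0.0781 = 0.0523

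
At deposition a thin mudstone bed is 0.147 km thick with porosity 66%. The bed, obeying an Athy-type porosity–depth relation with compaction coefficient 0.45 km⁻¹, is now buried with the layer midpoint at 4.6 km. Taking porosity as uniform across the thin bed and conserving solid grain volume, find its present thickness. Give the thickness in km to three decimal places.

Porosity at 4.6 km: phi = 0.66·exp(−0.45×4.6) = 0.0833
Solid-volume conservation: h(1−phi) = h₀(1−phi₀) ⇒ h = h₀·(1−phi₀)/(1−phi)
h = 0.147 × (1 − 0.66)/(1 − 0.0833) = 0.147 × 0.3709 = 0.0545 km

0.055 km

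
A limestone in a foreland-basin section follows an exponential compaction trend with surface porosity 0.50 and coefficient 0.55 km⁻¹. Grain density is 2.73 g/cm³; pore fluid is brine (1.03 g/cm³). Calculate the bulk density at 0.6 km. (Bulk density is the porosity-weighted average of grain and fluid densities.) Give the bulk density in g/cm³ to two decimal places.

2.12 g/cm³

Porosity at depth: n = 0.5·exp(−0.55×0.6) = 0.5×0.7189 = 0.3595
Bulk density: ρ_b = (1−n)ρ_g + n·ρ_f = 0.6405×2.73 + 0.3595×1.03
       = 1.749 + 0.370 = 2.119 g/cm³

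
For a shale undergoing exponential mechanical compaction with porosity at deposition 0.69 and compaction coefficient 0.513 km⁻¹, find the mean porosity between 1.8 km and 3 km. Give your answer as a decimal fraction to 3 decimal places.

0.205

⟨n⟩ = (1/(Z₂−Z₁)) ∫ n₀ e^(−cZ) dZ = n₀·(e^(−c·Z₁) − e^(−c·Z₂)) / (c·(Z₂−Z₁))
e^(−0.513×1.8) = 0.3972; e^(−0.513×3) = 0.2146
⟨n⟩ = 0.69 × (0.3972 − 0.2146) / (0.513 × 1.2) = 0.69 × 0.2966 = 0.2046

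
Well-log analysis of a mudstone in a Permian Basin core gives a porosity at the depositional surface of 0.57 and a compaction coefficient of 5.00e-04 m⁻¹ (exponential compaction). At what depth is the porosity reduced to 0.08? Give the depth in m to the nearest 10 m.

3930 m

Working in km (1 km = 1000 m; c in km⁻¹ = c in m⁻¹ × 1000):
Invert Athy's law: Z = ln(φ₀/φ) / c
Z = ln(0.57/0.08) / 0.5 = ln(7.125) / 0.5 = 1.9636 / 0.5 = 3.927 km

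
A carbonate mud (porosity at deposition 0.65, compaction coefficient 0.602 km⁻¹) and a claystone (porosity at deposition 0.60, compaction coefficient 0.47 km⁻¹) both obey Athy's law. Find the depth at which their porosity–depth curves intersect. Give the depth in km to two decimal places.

0.61 km

Set n₀ₐ e^(−kₐz) = n₀ᵦ e^(−kᵦz) ⇒ ln(n₀ₐ/n₀ᵦ) = (kₐ − kᵦ)·z
z = ln(0.65/0.6) / (0.602 − 0.47) = 0.0800 / 0.132 = 0.606 km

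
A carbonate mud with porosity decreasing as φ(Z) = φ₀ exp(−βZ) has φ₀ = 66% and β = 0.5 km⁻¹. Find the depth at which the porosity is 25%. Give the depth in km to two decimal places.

1.94 km

Invert Athy's law: Z = ln(φ₀/φ) / β
Z = ln(0.66/0.25) / 0.5 = ln(2.64) / 0.5 = 0.9708 / 0.5 = 1.942 km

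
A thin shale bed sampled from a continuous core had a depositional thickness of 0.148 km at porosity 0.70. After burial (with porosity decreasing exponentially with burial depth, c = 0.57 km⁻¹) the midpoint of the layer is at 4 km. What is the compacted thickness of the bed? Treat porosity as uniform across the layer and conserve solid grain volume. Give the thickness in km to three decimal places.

Porosity at 4 km: φ = 0.7·exp(−0.57×4) = 0.0716
Solid-volume conservation: h(1−φ) = h₀(1−φ₀) ⇒ h = h₀·(1−φ₀)/(1−φ)
h = 0.148 × (1 − 0.7)/(1 − 0.0716) = 0.148 × 0.3231 = 0.0478 km

0.048 km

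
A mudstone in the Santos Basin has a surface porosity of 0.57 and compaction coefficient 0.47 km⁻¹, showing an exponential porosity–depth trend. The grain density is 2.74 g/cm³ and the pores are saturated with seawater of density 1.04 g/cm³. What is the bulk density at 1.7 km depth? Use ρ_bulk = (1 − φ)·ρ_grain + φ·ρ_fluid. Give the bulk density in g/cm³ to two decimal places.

Porosity at depth: φ = 0.57·exp(−0.47×1.7) = 0.57×0.4498 = 0.2564
Bulk density: ρ_b = (1−φ)ρ_g + φ·ρ_f = 0.7436×2.74 + 0.2564×1.04
       = 2.038 + 0.267 = 2.304 g/cm³

2.30 g/cm³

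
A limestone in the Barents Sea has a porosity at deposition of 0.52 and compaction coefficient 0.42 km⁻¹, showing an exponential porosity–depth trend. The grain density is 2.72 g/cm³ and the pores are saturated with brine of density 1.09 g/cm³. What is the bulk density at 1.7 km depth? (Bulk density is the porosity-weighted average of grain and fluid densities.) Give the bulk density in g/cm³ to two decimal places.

2.30 g/cm³

Porosity at depth: φ = 0.52·exp(−0.42×1.7) = 0.52×0.4897 = 0.2546
Bulk density: ρ_b = (1−φ)ρ_g + φ·ρ_f = 0.7454×2.72 + 0.2546×1.09
       = 2.027 + 0.278 = 2.305 g/cm³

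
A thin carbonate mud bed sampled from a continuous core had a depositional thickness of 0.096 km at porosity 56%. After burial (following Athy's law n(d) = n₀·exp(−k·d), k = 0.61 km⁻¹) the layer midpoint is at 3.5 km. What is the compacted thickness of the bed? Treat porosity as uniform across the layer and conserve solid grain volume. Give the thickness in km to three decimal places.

Porosity at 3.5 km: n = 0.56·exp(−0.61×3.5) = 0.0662
Solid-volume conservation: h(1−n) = h₀(1−n₀) ⇒ h = h₀·(1−n₀)/(1−n)
h = 0.096 × (1 − 0.56)/(1 − 0.0662) = 0.096 × 0.4712 = 0.0452 km

0.045 km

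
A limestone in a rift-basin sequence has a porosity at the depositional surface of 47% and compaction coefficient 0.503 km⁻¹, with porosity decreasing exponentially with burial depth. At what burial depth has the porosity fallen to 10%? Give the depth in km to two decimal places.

Invert Athy's law: z = ln(φ₀/φ) / c
z = ln(0.47/0.1) / 0.503 = ln(4.7) / 0.503 = 1.5476 / 0.503 = 3.077 km

3.08 km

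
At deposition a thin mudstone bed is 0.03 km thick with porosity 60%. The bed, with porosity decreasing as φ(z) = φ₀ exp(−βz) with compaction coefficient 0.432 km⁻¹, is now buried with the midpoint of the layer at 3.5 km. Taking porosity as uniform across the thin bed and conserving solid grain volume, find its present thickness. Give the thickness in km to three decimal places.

0.014 km

Porosity at 3.5 km: φ = 0.6·exp(−0.432×3.5) = 0.1323
Solid-volume conservation: h(1−φ) = h₀(1−φ₀) ⇒ h = h₀·(1−φ₀)/(1−φ)
h = 0.03 × (1 − 0.6)/(1 − 0.1323) = 0.03 × 0.4610 = 0.0138 km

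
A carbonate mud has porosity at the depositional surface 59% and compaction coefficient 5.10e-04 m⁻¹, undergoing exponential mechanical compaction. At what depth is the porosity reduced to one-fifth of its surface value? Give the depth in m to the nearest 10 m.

3160 m

Working in km (1 km = 1000 m; β in km⁻¹ = β in m⁻¹ × 1000):
n/n₀ = 1/5 ⇒ exp(−β·z) = 1/5 ⇒ z = ln(5) / β
z = 1.6094 / 0.51 = 3.156 km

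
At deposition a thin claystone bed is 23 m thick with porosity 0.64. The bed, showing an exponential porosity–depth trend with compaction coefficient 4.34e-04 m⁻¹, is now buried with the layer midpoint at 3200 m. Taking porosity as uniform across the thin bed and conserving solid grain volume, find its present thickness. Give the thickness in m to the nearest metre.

10 m

Working in km (1 km = 1000 m; β in km⁻¹ = β in m⁻¹ × 1000):
Porosity at 3.2 km: n = 0.64·exp(−0.434×3.2) = 0.1596
Solid-volume conservation: h(1−n) = h₀(1−n₀) ⇒ h = h₀·(1−n₀)/(1−n)
h = 0.023 × (1 − 0.64)/(1 − 0.1596) = 0.023 × 0.4284 = 0.0099 km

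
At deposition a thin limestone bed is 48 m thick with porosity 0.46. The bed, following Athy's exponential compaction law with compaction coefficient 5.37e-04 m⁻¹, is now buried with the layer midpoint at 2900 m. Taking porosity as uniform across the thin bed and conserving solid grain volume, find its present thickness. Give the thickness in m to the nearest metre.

29 m

Working in km (1 km = 1000 m; β in km⁻¹ = β in m⁻¹ × 1000):
Porosity at 2.9 km: phi = 0.46·exp(−0.537×2.9) = 0.0969
Solid-volume conservation: h(1−phi) = h₀(1−phi₀) ⇒ h = h₀·(1−phi₀)/(1−phi)
h = 0.048 × (1 − 0.46)/(1 − 0.0969) = 0.048 × 0.5980 = 0.0287 km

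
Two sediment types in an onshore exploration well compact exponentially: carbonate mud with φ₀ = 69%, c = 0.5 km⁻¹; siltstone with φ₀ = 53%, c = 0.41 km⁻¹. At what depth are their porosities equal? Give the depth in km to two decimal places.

2.93 km

Set φ₀ₐ e^(−cₐZ) = φ₀ᵦ e^(−cᵦZ) ⇒ ln(φ₀ₐ/φ₀ᵦ) = (cₐ − cᵦ)·Z
Z = ln(0.69/0.53) / (0.5 − 0.41) = 0.2638 / 0.09 = 2.931 km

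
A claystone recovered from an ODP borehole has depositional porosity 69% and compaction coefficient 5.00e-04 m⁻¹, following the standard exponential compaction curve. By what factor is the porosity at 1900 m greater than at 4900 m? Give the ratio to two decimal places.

Working in km (1 km = 1000 m; c in km⁻¹ = c in m⁻¹ × 1000):
n(z₁)/n(z₂) = e^(−c·z₁)/e^(−c·z₂) = e^{c(z₂−z₁)}
= exp(0.5 × 3) = exp(1.5) = 4.4817

4.48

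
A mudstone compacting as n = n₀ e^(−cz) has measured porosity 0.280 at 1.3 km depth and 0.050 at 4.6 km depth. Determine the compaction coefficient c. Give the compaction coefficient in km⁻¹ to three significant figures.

0.522 km⁻¹

Athy: n(z) = n₀ e^(−cz) ⇒ n₁/n₂ = e^{c(z₂−z₁)} ⇒ c = ln(n₁/n₂)/(z₂−z₁)
c = ln(0.28/0.05) / (4.6 − 1.3) = ln(5.6) / 3.3 = 1.7228 / 3.3 = 0.5221 km⁻¹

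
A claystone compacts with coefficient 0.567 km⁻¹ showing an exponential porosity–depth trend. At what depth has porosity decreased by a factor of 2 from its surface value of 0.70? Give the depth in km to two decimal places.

phi/phi₀ = 1/2 ⇒ exp(−β·z) = 1/2 ⇒ z = ln(2) / β
z = 0.6931 / 0.567 = 1.222 km

1.22 km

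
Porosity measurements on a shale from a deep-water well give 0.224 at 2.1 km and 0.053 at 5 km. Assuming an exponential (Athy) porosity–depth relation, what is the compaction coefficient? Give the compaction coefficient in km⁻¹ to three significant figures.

Athy: φ(Z) = φ₀ e^(−βZ) ⇒ φ₁/φ₂ = e^{β(Z₂−Z₁)} ⇒ β = ln(φ₁/φ₂)/(Z₂−Z₁)
β = ln(0.224/0.053) / (5 − 2.1) = ln(4.226) / 2.9 = 1.4414 / 2.9 = 0.497 km⁻¹

0.497 km⁻¹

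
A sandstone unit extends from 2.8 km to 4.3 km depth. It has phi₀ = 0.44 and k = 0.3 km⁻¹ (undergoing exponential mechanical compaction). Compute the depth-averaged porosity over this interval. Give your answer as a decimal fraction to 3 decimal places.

⟨phi⟩ = (1/(d₂−d₁)) ∫ phi₀ e^(−kd) dd = phi₀·(e^(−k·d₁) − e^(−k·d₂)) / (k·(d₂−d₁))
e^(−0.3×2.8) = 0.4317; e^(−0.3×4.3) = 0.2753
⟨phi⟩ = 0.44 × (0.4317 − 0.2753) / (0.3 × 1.5) = 0.44 × 0.3476 = 0.1530

0.153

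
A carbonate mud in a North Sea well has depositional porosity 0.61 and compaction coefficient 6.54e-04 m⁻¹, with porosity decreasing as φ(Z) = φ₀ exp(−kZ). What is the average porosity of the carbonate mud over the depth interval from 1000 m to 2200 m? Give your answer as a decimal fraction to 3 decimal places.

0.220

Working in km (1 km = 1000 m; k in km⁻¹ = k in m⁻¹ × 1000):
⟨φ⟩ = (1/(Z₂−Z₁)) ∫ φ₀ e^(−kZ) dZ = φ₀·(e^(−k·Z₁) − e^(−k·Z₂)) / (k·(Z₂−Z₁))
e^(−0.654×1) = 0.5200; e^(−0.654×2.2) = 0.2372
⟨φ⟩ = 0.61 × (0.5200 − 0.2372) / (0.654 × 1.2) = 0.61 × 0.3603 = 0.2198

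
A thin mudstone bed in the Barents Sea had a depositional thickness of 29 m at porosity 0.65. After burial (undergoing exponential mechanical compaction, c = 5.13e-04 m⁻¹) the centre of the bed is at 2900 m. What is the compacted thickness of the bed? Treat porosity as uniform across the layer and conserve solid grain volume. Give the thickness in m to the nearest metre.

Working in km (1 km = 1000 m; c in km⁻¹ = c in m⁻¹ × 1000):
Porosity at 2.9 km: n = 0.65·exp(−0.513×2.9) = 0.1468
Solid-volume conservation: h(1−n) = h₀(1−n₀) ⇒ h = h₀·(1−n₀)/(1−n)
h = 0.029 × (1 − 0.65)/(1 − 0.1468) = 0.029 × 0.4102 = 0.0119 km

12 m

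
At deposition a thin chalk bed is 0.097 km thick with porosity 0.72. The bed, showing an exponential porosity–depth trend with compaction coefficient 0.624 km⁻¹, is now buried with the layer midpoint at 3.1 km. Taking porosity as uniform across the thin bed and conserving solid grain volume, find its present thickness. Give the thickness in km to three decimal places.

Porosity at 3.1 km: n = 0.72·exp(−0.624×3.1) = 0.1040
Solid-volume conservation: h(1−n) = h₀(1−n₀) ⇒ h = h₀·(1−n₀)/(1−n)
h = 0.097 × (1 − 0.72)/(1 − 0.1040) = 0.097 × 0.3125 = 0.0303 km

0.030 km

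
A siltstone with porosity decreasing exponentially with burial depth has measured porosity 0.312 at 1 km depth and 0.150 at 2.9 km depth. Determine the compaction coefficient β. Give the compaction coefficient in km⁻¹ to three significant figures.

Athy: φ(z) = φ₀ e^(−βz) ⇒ φ₁/φ₂ = e^{β(z₂−z₁)} ⇒ β = ln(φ₁/φ₂)/(z₂−z₁)
β = ln(0.312/0.15) / (2.9 − 1) = ln(2.08) / 1.9 = 0.7324 / 1.9 = 0.3855 km⁻¹

0.385 km⁻¹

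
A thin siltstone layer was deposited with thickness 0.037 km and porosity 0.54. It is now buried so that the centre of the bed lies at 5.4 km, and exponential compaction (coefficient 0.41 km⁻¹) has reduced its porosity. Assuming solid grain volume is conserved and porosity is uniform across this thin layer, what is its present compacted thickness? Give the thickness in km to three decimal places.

Porosity at 5.4 km: φ = 0.54·exp(−0.41×5.4) = 0.0590
Solid-volume conservation: h(1−φ) = h₀(1−φ₀) ⇒ h = h₀·(1−φ₀)/(1−φ)
h = 0.037 × (1 − 0.54)/(1 − 0.0590) = 0.037 × 0.4888 = 0.0181 km

0.018 km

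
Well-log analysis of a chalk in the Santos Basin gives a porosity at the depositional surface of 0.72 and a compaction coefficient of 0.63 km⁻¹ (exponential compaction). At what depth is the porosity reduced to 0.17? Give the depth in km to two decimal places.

Invert Athy's law: z = ln(φ₀/φ) / β
z = ln(0.72/0.17) / 0.63 = ln(4.235) / 0.63 = 1.4435 / 0.63 = 2.291 km

2.29 km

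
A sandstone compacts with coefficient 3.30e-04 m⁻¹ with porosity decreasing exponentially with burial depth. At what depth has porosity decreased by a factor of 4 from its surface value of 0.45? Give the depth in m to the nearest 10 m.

4200 m

Working in km (1 km = 1000 m; c in km⁻¹ = c in m⁻¹ × 1000):
φ/φ₀ = 1/4 ⇒ exp(−c·z) = 1/4 ⇒ z = ln(4) / c
z = 1.3863 / 0.33 = 4.201 km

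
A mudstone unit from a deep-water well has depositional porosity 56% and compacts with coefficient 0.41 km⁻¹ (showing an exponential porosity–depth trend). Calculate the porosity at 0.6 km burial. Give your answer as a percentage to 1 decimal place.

φ = φ₀·exp(−k·z) = 0.56 × exp(−0.41 × 0.6) = 0.56 × exp(−0.246)
  = 0.56 × 0.7819 = 0.4379

43.8%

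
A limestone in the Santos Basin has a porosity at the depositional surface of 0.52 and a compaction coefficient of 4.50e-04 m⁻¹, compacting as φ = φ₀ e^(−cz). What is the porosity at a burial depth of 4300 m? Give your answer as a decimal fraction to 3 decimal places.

0.075

Working in km (1 km = 1000 m; c in km⁻¹ = c in m⁻¹ × 1000):
φ = φ₀·exp(−c·z) = 0.52 × exp(−0.45 × 4.3) = 0.52 × exp(−1.935)
  = 0.52 × 0.1444 = 0.0751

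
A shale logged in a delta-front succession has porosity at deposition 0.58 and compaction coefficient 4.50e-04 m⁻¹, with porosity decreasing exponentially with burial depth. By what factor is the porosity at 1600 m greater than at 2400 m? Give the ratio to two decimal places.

Working in km (1 km = 1000 m; c in km⁻¹ = c in m⁻¹ × 1000):
n(d₁)/n(d₂) = e^(−c·d₁)/e^(−c·d₂) = e^{c(d₂−d₁)}
= exp(0.45 × 0.8) = exp(0.36) = 1.4333

1.43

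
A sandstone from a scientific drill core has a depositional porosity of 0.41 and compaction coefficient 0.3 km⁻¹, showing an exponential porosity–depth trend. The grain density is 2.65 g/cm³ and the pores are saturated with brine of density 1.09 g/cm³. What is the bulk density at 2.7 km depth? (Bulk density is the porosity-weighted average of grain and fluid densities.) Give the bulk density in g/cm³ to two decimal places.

Porosity at depth: phi = 0.41·exp(−0.3×2.7) = 0.41×0.4449 = 0.1824
Bulk density: ρ_b = (1−phi)ρ_g + phi·ρ_f = 0.8176×2.65 + 0.1824×1.09
       = 2.167 + 0.199 = 2.365 g/cm³

2.37 g/cm³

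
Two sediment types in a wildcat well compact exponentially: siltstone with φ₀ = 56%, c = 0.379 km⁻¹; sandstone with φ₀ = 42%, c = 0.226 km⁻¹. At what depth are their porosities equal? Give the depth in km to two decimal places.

Set φ₀ₐ e^(−cₐd) = φ₀ᵦ e^(−cᵦd) ⇒ ln(φ₀ₐ/φ₀ᵦ) = (cₐ − cᵦ)·d
d = ln(0.56/0.42) / (0.379 − 0.226) = 0.2877 / 0.153 = 1.880 km

1.88 km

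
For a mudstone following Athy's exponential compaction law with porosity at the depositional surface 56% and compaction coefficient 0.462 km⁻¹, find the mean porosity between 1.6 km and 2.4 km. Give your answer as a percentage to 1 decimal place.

22.4%

⟨n⟩ = (1/(z₂−z₁)) ∫ n₀ e^(−kz) dz = n₀·(e^(−k·z₁) − e^(−k·z₂)) / (k·(z₂−z₁))
e^(−0.462×1.6) = 0.4775; e^(−0.462×2.4) = 0.3300
⟨n⟩ = 0.56 × (0.4775 − 0.3300) / (0.462 × 0.8) = 0.56 × 0.3992 = 0.2235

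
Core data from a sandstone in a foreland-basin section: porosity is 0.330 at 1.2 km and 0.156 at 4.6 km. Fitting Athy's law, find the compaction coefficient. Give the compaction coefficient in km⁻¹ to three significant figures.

Athy: φ(Z) = φ₀ e^(−cZ) ⇒ φ₁/φ₂ = e^{c(Z₂−Z₁)} ⇒ c = ln(φ₁/φ₂)/(Z₂−Z₁)
c = ln(0.33/0.156) / (4.6 − 1.2) = ln(2.115) / 3.4 = 0.7492 / 3.4 = 0.2204 km⁻¹

0.220 km⁻¹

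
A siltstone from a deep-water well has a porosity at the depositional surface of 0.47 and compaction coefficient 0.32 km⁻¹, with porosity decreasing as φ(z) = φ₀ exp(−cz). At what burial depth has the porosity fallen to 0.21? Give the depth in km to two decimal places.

2.52 km

Invert Athy's law: z = ln(φ₀/φ) / c
z = ln(0.47/0.21) / 0.32 = ln(2.238) / 0.32 = 0.8056 / 0.32 = 2.518 km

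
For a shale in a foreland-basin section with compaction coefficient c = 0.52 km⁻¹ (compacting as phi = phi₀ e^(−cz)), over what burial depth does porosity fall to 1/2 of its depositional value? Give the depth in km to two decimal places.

phi/phi₀ = 1/2 ⇒ exp(−c·z) = 1/2 ⇒ z = ln(2) / c
z = 0.6931 / 0.52 = 1.333 km

1.33 km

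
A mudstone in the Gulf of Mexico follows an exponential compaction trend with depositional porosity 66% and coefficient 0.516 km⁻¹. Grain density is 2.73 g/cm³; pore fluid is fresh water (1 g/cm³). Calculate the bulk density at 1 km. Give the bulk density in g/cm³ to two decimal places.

Porosity at depth: φ = 0.66·exp(−0.516×1) = 0.66×0.5969 = 0.3940
Bulk density: ρ_b = (1−φ)ρ_g + φ·ρ_f = 0.6060×2.73 + 0.3940×1
       = 1.654 + 0.394 = 2.048 g/cm³

2.05 g/cm³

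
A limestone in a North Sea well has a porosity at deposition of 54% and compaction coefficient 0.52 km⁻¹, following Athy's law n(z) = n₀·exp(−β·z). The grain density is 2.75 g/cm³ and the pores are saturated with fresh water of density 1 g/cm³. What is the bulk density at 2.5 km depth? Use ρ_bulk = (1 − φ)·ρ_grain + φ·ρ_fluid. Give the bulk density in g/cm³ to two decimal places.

2.49 g/cm³

Porosity at depth: n = 0.54·exp(−0.52×2.5) = 0.54×0.2725 = 0.1472
Bulk density: ρ_b = (1−n)ρ_g + n·ρ_f = 0.8528×2.75 + 0.1472×1
       = 2.345 + 0.147 = 2.492 g/cm³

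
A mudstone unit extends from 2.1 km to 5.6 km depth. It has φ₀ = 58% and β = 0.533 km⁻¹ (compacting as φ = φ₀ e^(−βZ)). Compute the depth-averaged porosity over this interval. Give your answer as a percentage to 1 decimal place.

⟨φ⟩ = (1/(Z₂−Z₁)) ∫ φ₀ e^(−βZ) dZ = φ₀·(e^(−β·Z₁) − e^(−β·Z₂)) / (β·(Z₂−Z₁))
e^(−0.533×2.1) = 0.3265; e^(−0.533×5.6) = 0.0505
⟨φ⟩ = 0.58 × (0.3265 − 0.0505) / (0.533 × 3.5) = 0.58 × 0.1479 = 0.0858

8.6%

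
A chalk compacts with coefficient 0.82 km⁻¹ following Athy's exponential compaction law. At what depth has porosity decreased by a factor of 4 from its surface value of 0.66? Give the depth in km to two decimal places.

1.69 km

n/n₀ = 1/4 ⇒ exp(−β·Z) = 1/4 ⇒ Z = ln(4) / β
Z = 1.3863 / 0.82 = 1.691 km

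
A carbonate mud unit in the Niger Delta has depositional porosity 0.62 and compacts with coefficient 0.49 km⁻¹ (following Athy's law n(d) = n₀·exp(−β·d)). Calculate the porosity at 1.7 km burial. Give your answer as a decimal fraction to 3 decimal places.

0.270

n = n₀·exp(−β·d) = 0.62 × exp(−0.49 × 1.7) = 0.62 × exp(−0.833)
  = 0.62 × 0.4347 = 0.2695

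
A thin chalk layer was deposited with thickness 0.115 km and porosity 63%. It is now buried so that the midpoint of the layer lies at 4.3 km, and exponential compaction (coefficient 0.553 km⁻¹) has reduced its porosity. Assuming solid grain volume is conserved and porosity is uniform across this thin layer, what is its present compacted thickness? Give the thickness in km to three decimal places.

0.045 km

Porosity at 4.3 km: phi = 0.63·exp(−0.553×4.3) = 0.0584
Solid-volume conservation: h(1−phi) = h₀(1−phi₀) ⇒ h = h₀·(1−phi₀)/(1−phi)
h = 0.115 × (1 − 0.63)/(1 − 0.0584) = 0.115 × 0.3930 = 0.0452 km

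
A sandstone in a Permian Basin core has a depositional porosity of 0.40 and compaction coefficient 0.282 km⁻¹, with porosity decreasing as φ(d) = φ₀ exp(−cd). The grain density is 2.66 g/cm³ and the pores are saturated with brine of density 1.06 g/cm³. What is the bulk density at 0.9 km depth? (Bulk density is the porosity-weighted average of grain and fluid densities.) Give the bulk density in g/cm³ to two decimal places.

2.16 g/cm³

Porosity at depth: φ = 0.4·exp(−0.282×0.9) = 0.4×0.7758 = 0.3103
Bulk density: ρ_b = (1−φ)ρ_g + φ·ρ_f = 0.6897×2.66 + 0.3103×1.06
       = 1.834 + 0.329 = 2.163 g/cm³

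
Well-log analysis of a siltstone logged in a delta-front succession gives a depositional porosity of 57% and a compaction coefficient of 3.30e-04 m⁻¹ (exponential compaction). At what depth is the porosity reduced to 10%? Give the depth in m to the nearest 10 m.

Working in km (1 km = 1000 m; c in km⁻¹ = c in m⁻¹ × 1000):
Invert Athy's law: z = ln(phi₀/phi) / c
z = ln(0.57/0.1) / 0.33 = ln(5.7) / 0.33 = 1.7405 / 0.33 = 5.274 km

5270 m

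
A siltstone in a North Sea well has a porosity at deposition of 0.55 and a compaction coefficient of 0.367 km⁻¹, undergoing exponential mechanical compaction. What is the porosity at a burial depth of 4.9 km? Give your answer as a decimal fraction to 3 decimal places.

n = n₀·exp(−k·d) = 0.55 × exp(−0.367 × 4.9) = 0.55 × exp(−1.798)
  = 0.55 × 0.1656 = 0.0911

0.091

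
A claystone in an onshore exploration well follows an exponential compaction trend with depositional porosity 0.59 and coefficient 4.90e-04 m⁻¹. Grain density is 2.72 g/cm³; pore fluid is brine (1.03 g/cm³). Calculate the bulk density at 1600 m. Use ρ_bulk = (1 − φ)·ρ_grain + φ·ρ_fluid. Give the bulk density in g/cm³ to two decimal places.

Working in km (1 km = 1000 m; β in km⁻¹ = β in m⁻¹ × 1000):
Porosity at depth: phi = 0.59·exp(−0.49×1.6) = 0.59×0.4566 = 0.2694
Bulk density: ρ_b = (1−phi)ρ_g + phi·ρ_f = 0.7306×2.72 + 0.2694×1.03
       = 1.987 + 0.277 = 2.265 g/cm³

2.26 g/cm³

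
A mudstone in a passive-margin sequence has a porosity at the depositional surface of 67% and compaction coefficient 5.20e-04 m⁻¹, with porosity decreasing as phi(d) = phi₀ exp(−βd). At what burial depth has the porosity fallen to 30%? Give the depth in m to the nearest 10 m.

1550 m

Working in km (1 km = 1000 m; β in km⁻¹ = β in m⁻¹ × 1000):
Invert Athy's law: d = ln(phi₀/phi) / β
d = ln(0.67/0.3) / 0.52 = ln(2.233) / 0.52 = 0.8035 / 0.52 = 1.545 km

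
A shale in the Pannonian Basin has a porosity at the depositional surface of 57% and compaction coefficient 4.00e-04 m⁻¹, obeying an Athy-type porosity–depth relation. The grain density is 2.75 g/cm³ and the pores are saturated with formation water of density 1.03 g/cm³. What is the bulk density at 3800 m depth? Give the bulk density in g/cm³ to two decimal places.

Working in km (1 km = 1000 m; c in km⁻¹ = c in m⁻¹ × 1000):
Porosity at depth: φ = 0.57·exp(−0.4×3.8) = 0.57×0.2187 = 0.1247
Bulk density: ρ_b = (1−φ)ρ_g + φ·ρ_f = 0.8753×2.75 + 0.1247×1.03
       = 2.407 + 0.128 = 2.536 g/cm³

2.54 g/cm³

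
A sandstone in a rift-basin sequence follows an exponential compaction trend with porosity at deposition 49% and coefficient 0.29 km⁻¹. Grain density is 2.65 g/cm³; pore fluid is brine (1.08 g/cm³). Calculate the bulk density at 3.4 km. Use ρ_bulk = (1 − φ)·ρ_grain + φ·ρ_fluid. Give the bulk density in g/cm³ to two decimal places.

2.36 g/cm³

Porosity at depth: φ = 0.49·exp(−0.29×3.4) = 0.49×0.3731 = 0.1828
Bulk density: ρ_b = (1−φ)ρ_g + φ·ρ_f = 0.8172×2.65 + 0.1828×1.08
       = 2.166 + 0.197 = 2.363 g/cm³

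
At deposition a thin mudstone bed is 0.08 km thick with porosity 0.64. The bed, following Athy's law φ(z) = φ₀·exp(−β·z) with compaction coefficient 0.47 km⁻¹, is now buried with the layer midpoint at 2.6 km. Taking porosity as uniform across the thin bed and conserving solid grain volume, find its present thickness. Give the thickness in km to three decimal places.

0.035 km

Porosity at 2.6 km: φ = 0.64·exp(−0.47×2.6) = 0.1886
Solid-volume conservation: h(1−φ) = h₀(1−φ₀) ⇒ h = h₀·(1−φ₀)/(1−φ)
h = 0.08 × (1 − 0.64)/(1 − 0.1886) = 0.08 × 0.4437 = 0.0355 km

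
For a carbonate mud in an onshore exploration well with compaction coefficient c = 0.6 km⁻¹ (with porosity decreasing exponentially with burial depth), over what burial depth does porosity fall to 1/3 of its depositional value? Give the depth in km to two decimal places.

1.83 km

phi/phi₀ = 1/3 ⇒ exp(−c·Z) = 1/3 ⇒ Z = ln(3) / c
Z = 1.0986 / 0.6 = 1.831 km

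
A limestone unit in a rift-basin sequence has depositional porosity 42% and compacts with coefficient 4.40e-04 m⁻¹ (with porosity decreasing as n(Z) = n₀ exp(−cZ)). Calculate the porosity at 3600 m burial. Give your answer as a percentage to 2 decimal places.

8.62%

Working in km (1 km = 1000 m; c in km⁻¹ = c in m⁻¹ × 1000):
n = n₀·exp(−c·Z) = 0.42 × exp(−0.44 × 3.6) = 0.42 × exp(−1.584)
  = 0.42 × 0.2052 = 0.0862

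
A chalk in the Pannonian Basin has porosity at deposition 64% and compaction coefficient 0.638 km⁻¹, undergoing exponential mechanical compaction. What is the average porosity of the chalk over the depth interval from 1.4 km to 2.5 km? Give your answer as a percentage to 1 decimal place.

18.8%

⟨n⟩ = (1/(d₂−d₁)) ∫ n₀ e^(−kd) dd = n₀·(e^(−k·d₁) − e^(−k·d₂)) / (k·(d₂−d₁))
e^(−0.638×1.4) = 0.4093; e^(−0.638×2.5) = 0.2029
⟨n⟩ = 0.64 × (0.4093 − 0.2029) / (0.638 × 1.1) = 0.64 × 0.2942 = 0.1883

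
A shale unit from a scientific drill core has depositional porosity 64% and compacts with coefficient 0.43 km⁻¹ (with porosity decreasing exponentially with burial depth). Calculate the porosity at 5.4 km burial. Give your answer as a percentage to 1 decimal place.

6.3%

phi = phi₀·exp(−β·z) = 0.64 × exp(−0.43 × 5.4) = 0.64 × exp(−2.322)
  = 0.64 × 0.0981 = 0.0628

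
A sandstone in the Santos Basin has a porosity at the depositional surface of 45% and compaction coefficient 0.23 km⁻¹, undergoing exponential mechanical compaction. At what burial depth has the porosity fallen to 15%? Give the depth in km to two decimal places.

Invert Athy's law: d = ln(φ₀/φ) / β
d = ln(0.45/0.15) / 0.23 = ln(3) / 0.23 = 1.0986 / 0.23 = 4.777 km

4.78 km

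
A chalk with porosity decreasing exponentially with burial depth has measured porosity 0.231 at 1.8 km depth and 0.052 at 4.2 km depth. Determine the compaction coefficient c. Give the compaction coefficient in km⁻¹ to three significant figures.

Athy: n(z) = n₀ e^(−cz) ⇒ n₁/n₂ = e^{c(z₂−z₁)} ⇒ c = ln(n₁/n₂)/(z₂−z₁)
c = ln(0.231/0.052) / (4.2 − 1.8) = ln(4.442) / 2.4 = 1.4912 / 2.4 = 0.6213 km⁻¹

0.621 km⁻¹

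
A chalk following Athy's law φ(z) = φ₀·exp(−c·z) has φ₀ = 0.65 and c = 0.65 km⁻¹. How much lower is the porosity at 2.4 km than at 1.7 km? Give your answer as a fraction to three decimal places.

0.079

φ(1.7) = 0.65·e^(−0.65×1.7) = 0.2153
φ(2.4) = 0.65·e^(−0.65×2.4) = 0.1366
Δφ = 0.2153 − 0.1366 = 0.0787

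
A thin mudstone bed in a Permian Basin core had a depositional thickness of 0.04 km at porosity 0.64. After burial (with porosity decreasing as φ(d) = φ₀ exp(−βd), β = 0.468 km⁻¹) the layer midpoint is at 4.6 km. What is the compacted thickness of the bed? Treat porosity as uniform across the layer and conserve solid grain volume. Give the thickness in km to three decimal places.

0.016 km

Porosity at 4.6 km: φ = 0.64·exp(−0.468×4.6) = 0.0743
Solid-volume conservation: h(1−φ) = h₀(1−φ₀) ⇒ h = h₀·(1−φ₀)/(1−φ)
h = 0.04 × (1 − 0.64)/(1 − 0.0743) = 0.04 × 0.3889 = 0.0156 km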